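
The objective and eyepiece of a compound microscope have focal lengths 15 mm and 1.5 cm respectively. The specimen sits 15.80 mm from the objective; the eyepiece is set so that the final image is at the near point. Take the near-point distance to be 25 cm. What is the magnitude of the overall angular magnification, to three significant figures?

331

Convert to cm: f_obj = 15 mm = 1.5 cm; d_o = 15.80 mm = 1.58 cm.
Objective: 1/d_i = 1/f_obj - 1/d_o = 1/1.5 - 1/1.58 = 0.03376 cm^-1, so d_i = 29.625 cm.
m_obj = -d_i/d_o = -29.625/1.58 = -18.750.
Eyepiece angular magnification (image at near point): M_eye = 1 + D/f_e = 1 + 25/1.5 = 17.667.
Overall M = m_obj x M_eye = (-18.750)(17.667) = -331.25.
|M| = 331.25.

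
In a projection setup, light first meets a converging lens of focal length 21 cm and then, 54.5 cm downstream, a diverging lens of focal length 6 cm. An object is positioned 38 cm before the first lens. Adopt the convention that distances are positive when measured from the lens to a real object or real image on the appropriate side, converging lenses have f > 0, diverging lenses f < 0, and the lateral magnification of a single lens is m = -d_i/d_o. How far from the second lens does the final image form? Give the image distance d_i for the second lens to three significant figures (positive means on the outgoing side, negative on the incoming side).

Lens 1: 1/d_i1 = 1/f_1 - 1/d_o1 = 1/21 - 1/38 = 0.02130 cm^-1, so d_i1 = 46.941 cm.
The intermediate image is 46.941 cm to the right of lens 1, so d_o2 = L - d_i1 = 54.5 - 46.941 = 7.559 cm.
Lens 2: 1/d_i2 = 1/f_2 - 1/d_o2 = 1/(-6) - 1/(7.559) = -0.29896 cm^-1, so d_i2 = -3.345 cm.

-3.34 cm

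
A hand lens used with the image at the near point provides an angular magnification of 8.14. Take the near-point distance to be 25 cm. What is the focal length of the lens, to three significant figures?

For the image at the near point, M = 1 + D/f.
f = D/(M - 1) = 25/(8.14 - 1) = 3.501 cm.

3.50 cm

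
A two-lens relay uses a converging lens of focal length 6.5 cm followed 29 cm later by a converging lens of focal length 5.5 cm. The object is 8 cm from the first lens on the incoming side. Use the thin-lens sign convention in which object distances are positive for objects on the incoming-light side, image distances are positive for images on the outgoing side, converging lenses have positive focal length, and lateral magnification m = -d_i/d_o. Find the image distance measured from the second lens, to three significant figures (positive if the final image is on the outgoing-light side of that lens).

2.79 cm

Lens 1: 1/d_i1 = 1/f_1 - 1/d_o1 = 1/6.5 - 1/8 = 0.02885 cm^-1, so d_i1 = 34.667 cm.
This image would form 34.667 cm past lens 1, i.e. 5.667 cm beyond lens 2, so it is a virtual object for lens 2: d_o2 = 29 - 34.667 = -5.667 cm.
Lens 2: 1/d_i2 = 1/f_2 - 1/d_o2 = 1/5.5 - 1/(-5.667) = 0.35829 cm^-1, so d_i2 = 2.791 cm.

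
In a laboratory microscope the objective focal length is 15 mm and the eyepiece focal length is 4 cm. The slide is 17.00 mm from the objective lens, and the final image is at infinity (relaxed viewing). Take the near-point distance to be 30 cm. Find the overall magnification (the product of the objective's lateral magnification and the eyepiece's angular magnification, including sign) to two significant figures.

Convert to cm: f_obj = 15 mm = 1.5 cm; d_o = 17.00 mm = 1.70 cm.
Objective: 1/d_i = 1/f_obj - 1/d_o = 1/1.5 - 1/1.70 = 0.07843 cm^-1, so d_i = 12.750 cm.
m_obj = -d_i/d_o = -12.750/1.70 = -7.500.
Eyepiece angular magnification (image at infinity): M_eye = D/f_e = 30/4 = 7.500.
Overall M = m_obj x M_eye = (-7.500)(7.500) = -56.25.

-56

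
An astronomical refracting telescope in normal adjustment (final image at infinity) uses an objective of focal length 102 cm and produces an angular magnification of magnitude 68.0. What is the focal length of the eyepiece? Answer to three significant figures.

|M| = f_obj/f_eye, so f_eye = f_obj/|M| = 102/68.0 = 1.500 cm.

1.50 cm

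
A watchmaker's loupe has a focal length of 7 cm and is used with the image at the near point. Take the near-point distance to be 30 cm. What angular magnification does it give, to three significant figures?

5.29

M = 1 + D/f = 1 + 30/7 = 5.286.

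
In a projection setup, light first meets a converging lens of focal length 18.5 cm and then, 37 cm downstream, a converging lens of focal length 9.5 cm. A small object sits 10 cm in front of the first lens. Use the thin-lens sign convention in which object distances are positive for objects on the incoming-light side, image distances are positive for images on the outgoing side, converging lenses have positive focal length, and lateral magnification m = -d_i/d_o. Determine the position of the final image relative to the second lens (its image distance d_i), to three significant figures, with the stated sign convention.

11.3 cm

Lens 1: 1/d_i1 = 1/f_1 - 1/d_o1 = 1/18.5 - 1/10 = -0.04595 cm^-1, so d_i1 = -21.765 cm.
With d_i1 < 0 the first image is virtual and lies on the object side; the object distance for lens 2 is d_o2 = 37 - (-21.765) = 58.765 cm.
Lens 2: 1/d_i2 = 1/f_2 - 1/d_o2 = 1/9.5 - 1/(58.765) = 0.08825 cm^-1, so d_i2 = 11.332 cm.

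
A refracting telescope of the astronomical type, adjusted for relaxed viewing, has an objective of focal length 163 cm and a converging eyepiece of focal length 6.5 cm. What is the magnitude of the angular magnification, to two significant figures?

|M| = f_obj/|f_eye| = 163/6.5 = 25.077.

25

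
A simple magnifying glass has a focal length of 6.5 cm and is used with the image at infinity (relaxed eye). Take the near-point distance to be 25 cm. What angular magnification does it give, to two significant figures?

M = D/f = 25/6.5 = 3.846.

3.8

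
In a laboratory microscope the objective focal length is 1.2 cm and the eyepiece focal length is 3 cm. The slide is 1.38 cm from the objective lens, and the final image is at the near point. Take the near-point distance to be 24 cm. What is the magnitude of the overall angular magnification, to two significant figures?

60

Objective: 1/d_i = 1/f_obj - 1/d_o = 1/1.2 - 1/1.38 = 0.10870 cm^-1, so d_i = 9.200 cm.
m_obj = -d_i/d_o = -9.200/1.38 = -6.667.
Eyepiece angular magnification (image at near point): M_eye = 1 + D/f_e = 1 + 24/3 = 9.000.
Overall M = m_obj x M_eye = (-6.667)(9.000) = -60.00.
|M| = 60.00.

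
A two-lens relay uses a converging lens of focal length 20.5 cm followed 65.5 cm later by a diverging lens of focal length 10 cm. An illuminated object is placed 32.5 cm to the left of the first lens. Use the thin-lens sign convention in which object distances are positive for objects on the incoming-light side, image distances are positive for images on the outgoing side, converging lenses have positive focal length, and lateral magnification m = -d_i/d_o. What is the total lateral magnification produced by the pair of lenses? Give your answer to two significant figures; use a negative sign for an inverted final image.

-0.86

Applying the thin-lens equation to the first lens, 1/20.5 = 1/32.5 + 1/d_i1, which gives d_i1 = 55.521 cm.
Its lateral magnification is m_1 = -d_i1/d_o1 = -(55.521)/32.5 = -1.7083.
The intermediate image is 55.521 cm to the right of lens 1, so d_o2 = L - d_i1 = 65.5 - 55.521 = 9.979 cm.
Applying the thin-lens equation again with f_2 = -10 cm and d_o2 = 9.979 cm gives d_i2 = -4.995 cm.
m_2 = -(-4.995)/(9.979) = 0.5005.
The system's lateral magnification is m_1 m_2 = (-1.7083)(0.5005) = -0.8551.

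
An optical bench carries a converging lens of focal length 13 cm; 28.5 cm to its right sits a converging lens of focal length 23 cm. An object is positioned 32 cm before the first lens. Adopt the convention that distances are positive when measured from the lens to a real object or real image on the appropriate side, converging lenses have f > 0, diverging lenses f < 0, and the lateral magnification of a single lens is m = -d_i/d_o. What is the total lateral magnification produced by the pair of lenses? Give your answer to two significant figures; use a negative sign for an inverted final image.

First lens: d_i1 = 1/(1/13 - 1/32) = 21.895 cm.
m_1 = -(21.895)/32 = -0.6842.
That image sits 6.605 cm in front of the second lens, so d_o2 = 6.605 cm.
Second lens: d_i2 = 1/(1/23 - 1/(6.605)) = -9.266 cm.
m_2 = -(-9.266)/(6.605) = 1.4029.
The system's lateral magnification is m_1 m_2 = (-0.6842)(1.4029) = -0.9599.

-0.96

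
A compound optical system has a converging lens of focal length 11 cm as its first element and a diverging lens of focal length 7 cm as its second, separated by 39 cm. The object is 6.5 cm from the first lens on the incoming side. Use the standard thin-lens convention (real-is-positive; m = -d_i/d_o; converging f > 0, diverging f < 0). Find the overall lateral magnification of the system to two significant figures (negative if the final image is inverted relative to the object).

Lens 1: 1/d_i1 = 1/f_1 - 1/d_o1 = 1/11 - 1/6.5 = -0.06294 cm^-1, so d_i1 = -15.889 cm.
m_1 = -(-15.889)/6.5 = 2.4444.
The intermediate image is virtual, 15.889 cm to the left of lens 1, so d_o2 = L - d_i1 = 39 - (-15.889) = 54.889 cm.
Lens 2: 1/d_i2 = 1/f_2 - 1/d_o2 = 1/(-7) - 1/(54.889) = -0.16108 cm^-1, so d_i2 = -6.208 cm.
m_2 = -(-6.208)/(54.889) = 0.1131.
The system's lateral magnification is m_1 m_2 = (2.4444)(0.1131) = 0.2765.

0.28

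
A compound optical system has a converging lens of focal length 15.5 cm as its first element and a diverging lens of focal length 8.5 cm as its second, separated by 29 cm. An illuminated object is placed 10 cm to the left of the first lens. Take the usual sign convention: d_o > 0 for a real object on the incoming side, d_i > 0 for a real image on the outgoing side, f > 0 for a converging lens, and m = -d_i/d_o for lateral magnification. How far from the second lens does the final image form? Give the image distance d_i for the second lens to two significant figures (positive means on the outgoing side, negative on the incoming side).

First lens: d_i1 = 1/(1/15.5 - 1/10) = -28.182 cm.
The intermediate image is virtual, 28.182 cm to the left of lens 1, so d_o2 = L - d_i1 = 29 - (-28.182) = 57.182 cm.
Second lens: d_i2 = 1/(1/(-8.5) - 1/(57.182)) = -7.400 cm.

-7.4 cm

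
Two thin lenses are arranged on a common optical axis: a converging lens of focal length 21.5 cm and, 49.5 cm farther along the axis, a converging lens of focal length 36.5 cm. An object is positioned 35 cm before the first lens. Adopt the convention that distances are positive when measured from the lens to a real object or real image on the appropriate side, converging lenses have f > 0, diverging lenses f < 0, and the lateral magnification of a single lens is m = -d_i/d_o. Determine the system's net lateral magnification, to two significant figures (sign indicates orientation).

Applying the thin-lens equation to the first lens, 1/21.5 = 1/35 + 1/d_i1, which gives d_i1 = 55.741 cm.
Its lateral magnification is m_1 = -d_i1/d_o1 = -(55.741)/35 = -1.5926.
Since 55.741 cm > 49.5 cm, the first image lies past the second lens and serves as a virtual object: d_o2 = L - d_i1 = -6.241 cm.
Applying the thin-lens equation again with f_2 = 36.5 cm and d_o2 = -6.241 cm gives d_i2 = 5.330 cm.
m_2 = -(5.330)/(-6.241) = 0.8540.
The system's lateral magnification is m_1 m_2 = (-1.5926)(0.8540) = -1.3601.

-1.4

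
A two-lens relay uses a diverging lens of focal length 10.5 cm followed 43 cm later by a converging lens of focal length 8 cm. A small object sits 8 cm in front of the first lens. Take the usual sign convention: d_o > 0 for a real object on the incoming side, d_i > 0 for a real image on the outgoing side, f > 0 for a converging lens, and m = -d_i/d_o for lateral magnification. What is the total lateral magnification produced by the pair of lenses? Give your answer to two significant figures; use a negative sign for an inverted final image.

Applying the thin-lens equation to the first lens, 1/(-10.5) = 1/8 + 1/d_i1, which gives d_i1 = -4.541 cm.
Its lateral magnification is m_1 = -d_i1/d_o1 = -(-4.541)/8 = 0.5676.
The intermediate image is virtual, 4.541 cm to the left of lens 1, so d_o2 = L - d_i1 = 43 - (-4.541) = 47.541 cm.
Applying the thin-lens equation again with f_2 = 8 cm and d_o2 = 47.541 cm gives d_i2 = 9.619 cm.
m_2 = -(9.619)/(47.541) = -0.2023.
Overall magnification: m = m_1 m_2 = -0.1148.

-0.11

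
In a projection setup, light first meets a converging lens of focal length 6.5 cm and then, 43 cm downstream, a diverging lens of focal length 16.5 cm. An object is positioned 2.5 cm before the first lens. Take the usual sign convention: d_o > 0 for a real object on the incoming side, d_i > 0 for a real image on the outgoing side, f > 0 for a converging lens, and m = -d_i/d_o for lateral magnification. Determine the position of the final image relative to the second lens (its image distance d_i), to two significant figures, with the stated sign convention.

First lens: d_i1 = 1/(1/6.5 - 1/2.5) = -4.062 cm.
The intermediate image is virtual, 4.062 cm to the left of lens 1, so d_o2 = L - d_i1 = 43 - (-4.062) = 47.062 cm.
Second lens: d_i2 = 1/(1/(-16.5) - 1/(47.062)) = -12.217 cm.

-12 cm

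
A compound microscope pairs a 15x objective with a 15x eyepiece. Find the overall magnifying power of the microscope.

The overall magnification of a compound microscope is the product of the objective and eyepiece magnifications:
M = M_obj x M_eye = 15 x 15 = 225.

225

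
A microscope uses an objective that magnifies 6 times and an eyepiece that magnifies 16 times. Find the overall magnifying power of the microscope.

96

The overall magnification of a compound microscope is the product of the objective and eyepiece magnifications:
M = M_obj x M_eye = 6 x 16 = 96.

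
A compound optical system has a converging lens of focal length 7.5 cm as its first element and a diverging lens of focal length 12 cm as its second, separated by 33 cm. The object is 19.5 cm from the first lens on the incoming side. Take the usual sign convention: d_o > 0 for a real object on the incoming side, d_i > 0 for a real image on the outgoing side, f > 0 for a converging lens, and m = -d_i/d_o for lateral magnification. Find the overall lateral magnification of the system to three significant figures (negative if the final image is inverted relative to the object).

Applying the thin-lens equation to the first lens, 1/7.5 = 1/19.5 + 1/d_i1, which gives d_i1 = 12.188 cm.
Its lateral magnification is m_1 = -d_i1/d_o1 = -(12.188)/19.5 = -0.6250.
That image sits 20.812 cm in front of the second lens, so d_o2 = 20.812 cm.
Applying the thin-lens equation again with f_2 = -12 cm and d_o2 = 20.812 cm gives d_i2 = -7.611 cm.
m_2 = -(-7.611)/(20.812) = 0.3657.
The system's lateral magnification is m_1 m_2 = (-0.6250)(0.3657) = -0.2286.

-0.229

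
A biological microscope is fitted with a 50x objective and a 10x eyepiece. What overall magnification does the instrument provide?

500

The overall magnification of a compound microscope is the product of the objective and eyepiece magnifications:
M = M_obj x M_eye = 50 x 10 = 500.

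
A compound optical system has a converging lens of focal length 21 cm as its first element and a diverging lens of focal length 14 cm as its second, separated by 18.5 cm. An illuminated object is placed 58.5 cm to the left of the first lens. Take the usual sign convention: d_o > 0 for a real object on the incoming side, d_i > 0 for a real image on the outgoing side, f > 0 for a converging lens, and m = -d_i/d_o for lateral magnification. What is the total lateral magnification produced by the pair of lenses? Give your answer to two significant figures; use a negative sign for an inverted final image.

Applying the thin-lens equation to the first lens, 1/21 = 1/58.5 + 1/d_i1, which gives d_i1 = 32.760 cm.
Its lateral magnification is m_1 = -d_i1/d_o1 = -(32.760)/58.5 = -0.5600.
This image would form 32.760 cm past lens 1, i.e. 14.260 cm beyond lens 2, so it is a virtual object for lens 2: d_o2 = 18.5 - 32.760 = -14.260 cm.
Applying the thin-lens equation again with f_2 = -14 cm and d_o2 = -14.260 cm gives d_i2 = -767.846 cm.
m_2 = -(-767.846)/(-14.260) = -53.8462.
Total m = m_1 x m_2 = (-0.5600)(-53.8462) = 30.1538.

30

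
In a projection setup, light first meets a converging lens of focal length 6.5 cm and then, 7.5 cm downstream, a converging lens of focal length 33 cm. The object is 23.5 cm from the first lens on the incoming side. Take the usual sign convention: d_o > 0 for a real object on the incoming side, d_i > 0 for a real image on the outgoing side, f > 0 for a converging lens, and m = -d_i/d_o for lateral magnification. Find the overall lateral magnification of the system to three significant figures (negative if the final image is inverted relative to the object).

-0.366

Lens 1: 1/d_i1 = 1/f_1 - 1/d_o1 = 1/6.5 - 1/23.5 = 0.11129 cm^-1, so d_i1 = 8.985 cm.
m_1 = -(8.985)/23.5 = -0.3824.
This image would form 8.985 cm past lens 1, i.e. 1.485 cm beyond lens 2, so it is a virtual object for lens 2: d_o2 = 7.5 - 8.985 = -1.485 cm.
Lens 2: 1/d_i2 = 1/f_2 - 1/d_o2 = 1/33 - 1/(-1.485) = 0.70357 cm^-1, so d_i2 = 1.421 cm.
m_2 = -(1.421)/(-1.485) = 0.9569.
Total m = m_1 x m_2 = (-0.3824)(0.9569) = -0.3659.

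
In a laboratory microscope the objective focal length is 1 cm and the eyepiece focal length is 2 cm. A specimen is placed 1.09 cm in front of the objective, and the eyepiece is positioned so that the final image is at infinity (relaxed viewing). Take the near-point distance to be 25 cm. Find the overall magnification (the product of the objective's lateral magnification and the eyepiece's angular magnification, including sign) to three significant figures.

-139

Objective: 1/d_i = 1/f_obj - 1/d_o = 1/1 - 1/1.09 = 0.08257 cm^-1, so d_i = 12.111 cm.
m_obj = -d_i/d_o = -12.111/1.09 = -11.111.
Eyepiece angular magnification (image at infinity): M_eye = D/f_e = 25/2 = 12.500.
Overall M = m_obj x M_eye = (-11.111)(12.500) = -138.89.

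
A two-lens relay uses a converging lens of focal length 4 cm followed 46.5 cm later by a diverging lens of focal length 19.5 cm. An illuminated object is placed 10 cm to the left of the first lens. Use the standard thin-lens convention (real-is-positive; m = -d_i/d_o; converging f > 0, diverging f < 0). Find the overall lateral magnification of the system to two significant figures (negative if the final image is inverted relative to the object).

First lens: d_i1 = 1/(1/4 - 1/10) = 6.667 cm.
m_1 = -(6.667)/10 = -0.6667.
The intermediate image is 6.667 cm to the right of lens 1, so d_o2 = L - d_i1 = 46.5 - 6.667 = 39.833 cm.
Second lens: d_i2 = 1/(1/(-19.5) - 1/(39.833)) = -13.091 cm.
m_2 = -(-13.091)/(39.833) = 0.3287.
The system's lateral magnification is m_1 m_2 = (-0.6667)(0.3287) = -0.2191.

-0.22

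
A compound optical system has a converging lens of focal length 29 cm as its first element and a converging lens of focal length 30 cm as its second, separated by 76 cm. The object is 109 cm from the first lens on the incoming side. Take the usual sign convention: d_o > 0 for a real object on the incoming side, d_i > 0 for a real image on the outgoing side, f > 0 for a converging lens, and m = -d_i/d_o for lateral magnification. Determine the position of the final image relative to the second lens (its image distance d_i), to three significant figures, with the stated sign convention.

169 cm

Applying the thin-lens equation to the first lens, 1/29 = 1/109 + 1/d_i1, which gives d_i1 = 39.513 cm.
Object distance for lens 2: d_o2 = 76 - 39.513 = 36.487 cm.
Applying the thin-lens equation again with f_2 = 30 cm and d_o2 = 36.487 cm gives d_i2 = 168.728 cm.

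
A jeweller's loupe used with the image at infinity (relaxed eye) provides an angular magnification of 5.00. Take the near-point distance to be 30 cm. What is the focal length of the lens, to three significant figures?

6.00 cm

For the image at infinity, M = D/f.
f = D/M = 30/5.0 = 6.000 cm.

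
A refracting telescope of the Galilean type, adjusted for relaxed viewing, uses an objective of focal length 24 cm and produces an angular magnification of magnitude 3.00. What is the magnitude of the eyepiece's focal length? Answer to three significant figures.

8.00 cm

|M| = f_obj/|f_eye|, so |f_eye| = f_obj/|M| = 24/3.0 = 8.000 cm.
(The eyepiece is diverging, so its signed focal length is -8.000 cm.)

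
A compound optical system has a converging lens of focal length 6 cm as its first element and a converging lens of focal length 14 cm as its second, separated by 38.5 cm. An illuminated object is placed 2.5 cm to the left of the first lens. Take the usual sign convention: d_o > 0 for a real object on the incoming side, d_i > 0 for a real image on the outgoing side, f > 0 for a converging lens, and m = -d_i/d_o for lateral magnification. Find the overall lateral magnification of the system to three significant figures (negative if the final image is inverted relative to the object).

-0.834

First lens: d_i1 = 1/(1/6 - 1/2.5) = -4.286 cm.
m_1 = -(-4.286)/2.5 = 1.7143.
The intermediate image is virtual, 4.286 cm to the left of lens 1, so d_o2 = L - d_i1 = 38.5 - (-4.286) = 42.786 cm.
Second lens: d_i2 = 1/(1/14 - 1/(42.786)) = 20.809 cm.
m_2 = -(20.809)/(42.786) = -0.4864.
Overall magnification: m = m_1 m_2 = -0.8337.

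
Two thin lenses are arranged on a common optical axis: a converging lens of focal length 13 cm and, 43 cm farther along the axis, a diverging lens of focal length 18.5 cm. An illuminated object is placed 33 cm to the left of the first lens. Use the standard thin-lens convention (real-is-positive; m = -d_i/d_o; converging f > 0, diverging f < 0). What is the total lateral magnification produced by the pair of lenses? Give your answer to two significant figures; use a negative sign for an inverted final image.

-0.30

First lens: d_i1 = 1/(1/13 - 1/33) = 21.450 cm.
m_1 = -(21.450)/33 = -0.6500.
The intermediate image is 21.450 cm to the right of lens 1, so d_o2 = L - d_i1 = 43 - 21.450 = 21.550 cm.
Second lens: d_i2 = 1/(1/(-18.5) - 1/(21.550)) = -9.954 cm.
m_2 = -(-9.954)/(21.550) = 0.4619.
Overall magnification: m = m_1 m_2 = -0.3002.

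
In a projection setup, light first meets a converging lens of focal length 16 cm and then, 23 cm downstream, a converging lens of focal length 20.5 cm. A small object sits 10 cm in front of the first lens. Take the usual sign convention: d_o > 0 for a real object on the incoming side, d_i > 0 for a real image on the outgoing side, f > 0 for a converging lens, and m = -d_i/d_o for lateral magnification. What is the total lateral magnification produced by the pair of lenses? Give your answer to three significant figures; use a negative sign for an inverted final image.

First lens: d_i1 = 1/(1/16 - 1/10) = -26.667 cm.
m_1 = -(-26.667)/10 = 2.6667.
The intermediate image is virtual, 26.667 cm to the left of lens 1, so d_o2 = L - d_i1 = 23 - (-26.667) = 49.667 cm.
Second lens: d_i2 = 1/(1/20.5 - 1/(49.667)) = 34.909 cm.
m_2 = -(34.909)/(49.667) = -0.7029.
Overall magnification: m = m_1 m_2 = -1.8743.

-1.87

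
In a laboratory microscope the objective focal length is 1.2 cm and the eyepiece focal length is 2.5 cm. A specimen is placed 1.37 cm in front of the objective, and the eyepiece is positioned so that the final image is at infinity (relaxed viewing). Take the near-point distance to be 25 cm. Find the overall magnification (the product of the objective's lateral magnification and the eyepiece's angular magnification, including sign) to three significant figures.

Objective: 1/d_i = 1/f_obj - 1/d_o = 1/1.2 - 1/1.37 = 0.10341 cm^-1, so d_i = 9.671 cm.
m_obj = -d_i/d_o = -9.671/1.37 = -7.059.
Eyepiece angular magnification (image at infinity): M_eye = D/f_e = 25/2.5 = 10.000.
Overall M = m_obj x M_eye = (-7.059)(10.000) = -70.59.

-70.6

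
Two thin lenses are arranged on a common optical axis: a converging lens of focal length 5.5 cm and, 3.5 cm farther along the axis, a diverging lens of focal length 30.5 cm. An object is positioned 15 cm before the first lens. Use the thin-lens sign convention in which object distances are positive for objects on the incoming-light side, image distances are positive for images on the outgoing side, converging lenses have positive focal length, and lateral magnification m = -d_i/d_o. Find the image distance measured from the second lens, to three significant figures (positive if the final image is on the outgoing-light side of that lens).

Applying the thin-lens equation to the first lens, 1/5.5 = 1/15 + 1/d_i1, which gives d_i1 = 8.684 cm.
This image would form 8.684 cm past lens 1, i.e. 5.184 cm beyond lens 2, so it is a virtual object for lens 2: d_o2 = 3.5 - 8.684 = -5.184 cm.
Applying the thin-lens equation again with f_2 = -30.5 cm and d_o2 = -5.184 cm gives d_i2 = 6.246 cm.

6.25 cm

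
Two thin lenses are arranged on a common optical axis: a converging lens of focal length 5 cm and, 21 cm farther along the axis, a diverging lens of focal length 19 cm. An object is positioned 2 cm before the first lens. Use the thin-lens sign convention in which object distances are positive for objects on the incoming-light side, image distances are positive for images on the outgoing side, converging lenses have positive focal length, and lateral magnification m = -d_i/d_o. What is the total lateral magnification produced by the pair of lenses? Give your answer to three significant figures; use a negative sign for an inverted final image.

First lens: d_i1 = 1/(1/5 - 1/2) = -3.333 cm.
m_1 = -(-3.333)/2 = 1.6667.
The intermediate image is virtual, 3.333 cm to the left of lens 1, so d_o2 = L - d_i1 = 21 - (-3.333) = 24.333 cm.
Second lens: d_i2 = 1/(1/(-19) - 1/(24.333)) = -10.669 cm.
m_2 = -(-10.669)/(24.333) = 0.4385.
The system's lateral magnification is m_1 m_2 = (1.6667)(0.4385) = 0.7308.

0.731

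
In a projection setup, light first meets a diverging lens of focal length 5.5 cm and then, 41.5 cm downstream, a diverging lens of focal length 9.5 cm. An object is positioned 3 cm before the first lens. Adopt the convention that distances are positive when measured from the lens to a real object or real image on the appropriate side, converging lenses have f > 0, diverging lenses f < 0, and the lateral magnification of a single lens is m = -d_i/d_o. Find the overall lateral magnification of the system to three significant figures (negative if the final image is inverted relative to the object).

Applying the thin-lens equation to the first lens, 1/(-5.5) = 1/3 + 1/d_i1, which gives d_i1 = -1.941 cm.
Its lateral magnification is m_1 = -d_i1/d_o1 = -(-1.941)/3 = 0.6471.
The intermediate image is virtual, 1.941 cm to the left of lens 1, so d_o2 = L - d_i1 = 41.5 - (-1.941) = 43.441 cm.
Applying the thin-lens equation again with f_2 = -9.5 cm and d_o2 = 43.441 cm gives d_i2 = -7.795 cm.
m_2 = -(-7.795)/(43.441) = 0.1794.
The system's lateral magnification is m_1 m_2 = (0.6471)(0.1794) = 0.1161.

0.116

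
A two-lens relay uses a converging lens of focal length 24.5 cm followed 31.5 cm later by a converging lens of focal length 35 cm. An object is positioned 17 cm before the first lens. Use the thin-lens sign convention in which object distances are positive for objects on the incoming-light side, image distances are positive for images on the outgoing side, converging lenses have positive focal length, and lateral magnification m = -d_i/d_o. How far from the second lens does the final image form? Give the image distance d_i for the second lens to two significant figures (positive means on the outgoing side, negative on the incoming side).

Lens 1: 1/d_i1 = 1/f_1 - 1/d_o1 = 1/24.5 - 1/17 = -0.01801 cm^-1, so d_i1 = -55.533 cm.
With d_i1 < 0 the first image is virtual and lies on the object side; the object distance for lens 2 is d_o2 = 31.5 - (-55.533) = 87.033 cm.
Lens 2: 1/d_i2 = 1/f_2 - 1/d_o2 = 1/35 - 1/(87.033) = 0.01708 cm^-1, so d_i2 = 58.543 cm.

59 cm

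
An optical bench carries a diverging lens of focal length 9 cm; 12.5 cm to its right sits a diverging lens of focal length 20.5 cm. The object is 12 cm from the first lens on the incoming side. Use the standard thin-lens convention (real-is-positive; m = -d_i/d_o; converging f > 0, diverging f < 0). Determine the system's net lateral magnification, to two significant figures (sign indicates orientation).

0.23

Lens 1: 1/d_i1 = 1/f_1 - 1/d_o1 = 1/(-9) - 1/12 = -0.19444 cm^-1, so d_i1 = -5.143 cm.
m_1 = -(-5.143)/12 = 0.4286.
The intermediate image is virtual, 5.143 cm to the left of lens 1, so d_o2 = L - d_i1 = 12.5 - (-5.143) = 17.643 cm.
Lens 2: 1/d_i2 = 1/f_2 - 1/d_o2 = 1/(-20.5) - 1/(17.643) = -0.10546 cm^-1, so d_i2 = -9.482 cm.
m_2 = -(-9.482)/(17.643) = 0.5375.
The system's lateral magnification is m_1 m_2 = (0.4286)(0.5375) = 0.2303.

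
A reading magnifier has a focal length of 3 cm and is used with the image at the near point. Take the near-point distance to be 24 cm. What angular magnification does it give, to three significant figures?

9.00

M = 1 + D/f = 1 + 24/3 = 9.000.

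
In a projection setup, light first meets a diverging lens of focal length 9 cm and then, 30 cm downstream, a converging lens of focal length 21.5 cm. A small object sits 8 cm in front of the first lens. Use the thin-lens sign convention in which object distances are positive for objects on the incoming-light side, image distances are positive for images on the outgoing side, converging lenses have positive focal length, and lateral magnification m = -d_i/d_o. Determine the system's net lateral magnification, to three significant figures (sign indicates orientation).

Applying the thin-lens equation to the first lens, 1/(-9) = 1/8 + 1/d_i1, which gives d_i1 = -4.235 cm.
Its lateral magnification is m_1 = -d_i1/d_o1 = -(-4.235)/8 = 0.5294.
The intermediate image is virtual, 4.235 cm to the left of lens 1, so d_o2 = L - d_i1 = 30 - (-4.235) = 34.235 cm.
Applying the thin-lens equation again with f_2 = 21.5 cm and d_o2 = 34.235 cm gives d_i2 = 57.797 cm.
m_2 = -(57.797)/(34.235) = -1.6882.
The system's lateral magnification is m_1 m_2 = (0.5294)(-1.6882) = -0.8938.

-0.894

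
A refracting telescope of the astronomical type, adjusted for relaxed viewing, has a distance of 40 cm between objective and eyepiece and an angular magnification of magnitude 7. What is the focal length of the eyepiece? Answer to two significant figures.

In normal adjustment the tube length equals f_obj + f_eye and |M| = f_obj/f_eye.
So f_obj = 7 f_eye and 7 f_eye + f_eye = 40 cm, giving f_eye = 40/8 = 5.000 cm and f_obj = 35.000 cm.

5.0 cm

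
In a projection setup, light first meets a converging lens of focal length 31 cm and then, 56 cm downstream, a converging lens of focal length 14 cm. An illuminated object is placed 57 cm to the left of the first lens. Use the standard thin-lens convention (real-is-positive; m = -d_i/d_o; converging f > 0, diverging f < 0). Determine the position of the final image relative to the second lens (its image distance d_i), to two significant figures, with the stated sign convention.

Applying the thin-lens equation to the first lens, 1/31 = 1/57 + 1/d_i1, which gives d_i1 = 67.962 cm.
This image would form 67.962 cm past lens 1, i.e. 11.962 cm beyond lens 2, so it is a virtual object for lens 2: d_o2 = 56 - 67.962 = -11.962 cm.
Applying the thin-lens equation again with f_2 = 14 cm and d_o2 = -11.962 cm gives d_i2 = 6.450 cm.

6.5 cm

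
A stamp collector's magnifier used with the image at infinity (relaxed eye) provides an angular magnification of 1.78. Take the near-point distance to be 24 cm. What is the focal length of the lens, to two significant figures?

13 cm

For the image at infinity, M = D/f.
f = D/M = 24/1.78 = 13.483 cm.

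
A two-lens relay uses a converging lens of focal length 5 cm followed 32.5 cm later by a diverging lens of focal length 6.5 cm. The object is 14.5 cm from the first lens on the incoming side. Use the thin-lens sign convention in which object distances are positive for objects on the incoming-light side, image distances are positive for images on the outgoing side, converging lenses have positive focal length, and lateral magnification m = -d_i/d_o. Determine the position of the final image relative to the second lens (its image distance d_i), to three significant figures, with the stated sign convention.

Applying the thin-lens equation to the first lens, 1/5 = 1/14.5 + 1/d_i1, which gives d_i1 = 7.632 cm.
Object distance for lens 2: d_o2 = 32.5 - 7.632 = 24.868 cm.
Applying the thin-lens equation again with f_2 = -6.5 cm and d_o2 = 24.868 cm gives d_i2 = -5.153 cm.

-5.15 cm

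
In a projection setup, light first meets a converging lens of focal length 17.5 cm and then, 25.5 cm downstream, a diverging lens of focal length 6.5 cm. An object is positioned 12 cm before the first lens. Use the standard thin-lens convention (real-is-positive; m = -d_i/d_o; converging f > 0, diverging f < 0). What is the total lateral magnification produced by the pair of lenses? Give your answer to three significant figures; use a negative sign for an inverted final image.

0.295

Applying the thin-lens equation to the first lens, 1/17.5 = 1/12 + 1/d_i1, which gives d_i1 = -38.182 cm.
Its lateral magnification is m_1 = -d_i1/d_o1 = -(-38.182)/12 = 3.1818.
The intermediate image is virtual, 38.182 cm to the left of lens 1, so d_o2 = L - d_i1 = 25.5 - (-38.182) = 63.682 cm.
Applying the thin-lens equation again with f_2 = -6.5 cm and d_o2 = 63.682 cm gives d_i2 = -5.898 cm.
m_2 = -(-5.898)/(63.682) = 0.0926.
The system's lateral magnification is m_1 m_2 = (3.1818)(0.0926) = 0.2947.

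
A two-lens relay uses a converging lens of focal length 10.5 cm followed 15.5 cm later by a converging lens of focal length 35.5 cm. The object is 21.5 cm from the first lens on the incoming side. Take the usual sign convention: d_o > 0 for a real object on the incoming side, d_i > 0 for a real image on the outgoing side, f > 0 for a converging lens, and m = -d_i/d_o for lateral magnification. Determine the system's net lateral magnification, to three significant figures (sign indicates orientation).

-0.836

First lens: d_i1 = 1/(1/10.5 - 1/21.5) = 20.523 cm.
m_1 = -(20.523)/21.5 = -0.9545.
This image would form 20.523 cm past lens 1, i.e. 5.023 cm beyond lens 2, so it is a virtual object for lens 2: d_o2 = 15.5 - 20.523 = -5.023 cm.
Second lens: d_i2 = 1/(1/35.5 - 1/(-5.023)) = 4.400 cm.
m_2 = -(4.400)/(-5.023) = 0.8761.
Overall magnification: m = m_1 m_2 = -0.8362.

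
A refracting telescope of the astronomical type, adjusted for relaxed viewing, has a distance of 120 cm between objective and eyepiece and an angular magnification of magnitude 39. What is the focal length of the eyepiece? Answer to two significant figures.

In normal adjustment the tube length equals f_obj + f_eye and |M| = f_obj/f_eye.
So f_obj = 39 f_eye and 39 f_eye + f_eye = 120 cm, giving f_eye = 120/40 = 3.000 cm and f_obj = 117.000 cm.

3.0 cm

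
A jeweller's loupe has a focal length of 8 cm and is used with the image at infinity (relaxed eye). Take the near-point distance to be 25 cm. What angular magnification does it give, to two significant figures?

3.1

M = D/f = 25/8 = 3.125.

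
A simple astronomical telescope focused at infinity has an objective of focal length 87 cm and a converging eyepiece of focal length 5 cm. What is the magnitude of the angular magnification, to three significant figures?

|M| = f_obj/|f_eye| = 87/5 = 17.400.

17.4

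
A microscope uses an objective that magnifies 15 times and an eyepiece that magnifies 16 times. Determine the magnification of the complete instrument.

The overall magnification of a compound microscope is the product of the objective and eyepiece magnifications:
M = M_obj x M_eye = 15 x 16 = 240.

240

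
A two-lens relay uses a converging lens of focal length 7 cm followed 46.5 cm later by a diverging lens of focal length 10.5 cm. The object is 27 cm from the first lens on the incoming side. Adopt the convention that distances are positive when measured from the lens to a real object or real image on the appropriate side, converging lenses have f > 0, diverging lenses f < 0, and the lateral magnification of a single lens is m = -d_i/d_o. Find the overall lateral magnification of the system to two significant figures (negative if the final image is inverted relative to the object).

Applying the thin-lens equation to the first lens, 1/7 = 1/27 + 1/d_i1, which gives d_i1 = 9.450 cm.
Its lateral magnification is m_1 = -d_i1/d_o1 = -(9.450)/27 = -0.3500.
That image sits 37.050 cm in front of the second lens, so d_o2 = 37.050 cm.
Applying the thin-lens equation again with f_2 = -10.5 cm and d_o2 = 37.050 cm gives d_i2 = -8.181 cm.
m_2 = -(-8.181)/(37.050) = 0.2208.
Total m = m_1 x m_2 = (-0.3500)(0.2208) = -0.0773.

-0.077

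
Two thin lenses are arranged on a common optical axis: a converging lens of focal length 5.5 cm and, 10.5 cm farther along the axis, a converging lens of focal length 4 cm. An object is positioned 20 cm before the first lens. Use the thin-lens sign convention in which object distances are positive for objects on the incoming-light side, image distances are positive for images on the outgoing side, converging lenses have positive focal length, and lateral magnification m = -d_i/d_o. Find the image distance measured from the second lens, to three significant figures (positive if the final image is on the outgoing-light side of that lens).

-10.7 cm

Lens 1: 1/d_i1 = 1/f_1 - 1/d_o1 = 1/5.5 - 1/20 = 0.13182 cm^-1, so d_i1 = 7.586 cm.
That image sits 2.914 cm in front of the second lens, so d_o2 = 2.914 cm.
Lens 2: 1/d_i2 = 1/f_2 - 1/d_o2 = 1/4 - 1/(2.914) = -0.09320 cm^-1, so d_i2 = -10.730 cm.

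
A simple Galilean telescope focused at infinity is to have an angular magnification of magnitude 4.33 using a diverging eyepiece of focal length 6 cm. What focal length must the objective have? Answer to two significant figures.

26 cm

|M| = f_obj/|f_eye|, so f_obj = |M| x |f_eye| = 4.33 x 6 = 25.980 cm.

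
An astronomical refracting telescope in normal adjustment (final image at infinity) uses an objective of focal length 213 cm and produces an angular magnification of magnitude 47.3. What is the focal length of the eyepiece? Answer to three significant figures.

|M| = f_obj/f_eye, so f_eye = f_obj/|M| = 213/47.3 = 4.503 cm.

4.50 cm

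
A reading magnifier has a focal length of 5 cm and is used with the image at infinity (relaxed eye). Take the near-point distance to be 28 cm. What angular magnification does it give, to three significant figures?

5.60

M = D/f = 28/5 = 5.600.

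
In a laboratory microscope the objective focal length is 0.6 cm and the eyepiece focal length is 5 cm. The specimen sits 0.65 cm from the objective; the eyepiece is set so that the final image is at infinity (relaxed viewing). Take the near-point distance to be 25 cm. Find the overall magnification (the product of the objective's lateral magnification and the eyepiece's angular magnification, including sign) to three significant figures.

-60.0

Objective: 1/d_i = 1/f_obj - 1/d_o = 1/0.6 - 1/0.65 = 0.12821 cm^-1, so d_i = 7.800 cm.
m_obj = -d_i/d_o = -7.800/0.65 = -12.000.
Eyepiece angular magnification (image at infinity): M_eye = D/f_e = 25/5 = 5.000.
Overall M = m_obj x M_eye = (-12.000)(5.000) = -60.00.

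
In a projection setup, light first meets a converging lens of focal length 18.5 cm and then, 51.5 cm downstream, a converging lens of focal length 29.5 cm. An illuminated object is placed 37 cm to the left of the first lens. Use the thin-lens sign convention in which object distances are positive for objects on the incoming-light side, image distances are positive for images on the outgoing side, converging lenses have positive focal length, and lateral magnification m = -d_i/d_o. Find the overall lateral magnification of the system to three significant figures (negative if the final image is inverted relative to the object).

Lens 1: 1/d_i1 = 1/f_1 - 1/d_o1 = 1/18.5 - 1/37 = 0.02703 cm^-1, so d_i1 = 37.000 cm.
m_1 = -(37.000)/37 = -1.0000.
That image sits 14.500 cm in front of the second lens, so d_o2 = 14.500 cm.
Lens 2: 1/d_i2 = 1/f_2 - 1/d_o2 = 1/29.5 - 1/(14.500) = -0.03507 cm^-1, so d_i2 = -28.517 cm.
m_2 = -(-28.517)/(14.500) = 1.9667.
The system's lateral magnification is m_1 m_2 = (-1.0000)(1.9667) = -1.9667.

-1.97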